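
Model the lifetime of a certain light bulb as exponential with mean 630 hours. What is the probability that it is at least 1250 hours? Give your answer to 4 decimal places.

The rate is λ = 1/630 = 0.0015873 per hour.
P(X > 1250) = e^(−λ·1250) = e^(−1.9841) ≈ 0.1375.

0.1375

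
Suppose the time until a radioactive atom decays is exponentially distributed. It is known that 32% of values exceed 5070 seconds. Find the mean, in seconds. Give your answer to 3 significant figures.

4450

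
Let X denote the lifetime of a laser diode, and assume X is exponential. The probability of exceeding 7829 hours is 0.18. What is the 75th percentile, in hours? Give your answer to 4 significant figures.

e^(−λ·7829) = 0.18 ⇒ λ = −ln(0.18)/7829 = 0.000219032.
75th percentile: 1 − e^(−λt) = 0.75, t = −ln(0.25)/λ = 6329.2 hours.

6329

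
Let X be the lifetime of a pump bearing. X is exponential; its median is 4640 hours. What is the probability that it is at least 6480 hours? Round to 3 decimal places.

For an exponential, median = ln(2)/λ, so λ = ln 2 / 4640 = 0.000149385 per hour.
P(X > 6480) = e^(−λ·6480) = e^(−0.96802) ≈ 0.380.

0.380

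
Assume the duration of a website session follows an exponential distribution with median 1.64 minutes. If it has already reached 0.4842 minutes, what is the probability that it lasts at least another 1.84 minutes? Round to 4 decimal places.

0.4595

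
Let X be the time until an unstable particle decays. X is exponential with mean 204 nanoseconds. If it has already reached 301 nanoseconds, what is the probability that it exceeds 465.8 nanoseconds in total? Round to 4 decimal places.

0.4458

The rate is λ = 1/204 = 0.00490196 per nanosecond.
The exponential is memoryless, so the remaining time is again Exp(λ): the condition X > 301 is irrelevant.
P(X > 164.8) = e^(−0.80784) ≈ 0.4458.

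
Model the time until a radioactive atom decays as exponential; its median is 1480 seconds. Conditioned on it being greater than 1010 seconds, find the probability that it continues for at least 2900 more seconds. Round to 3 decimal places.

0.257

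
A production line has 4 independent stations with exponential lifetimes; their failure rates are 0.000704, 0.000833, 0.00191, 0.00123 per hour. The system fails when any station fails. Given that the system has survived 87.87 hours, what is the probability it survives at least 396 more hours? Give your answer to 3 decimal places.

Time to first failure ~ Exp(Σλ) with Σλ = 0.004677.
By memorylessness, P(T > 87.87+396 | T > 87.87) = P(T > 396) = e^(−0.004677·396) ≈ 0.157.

0.157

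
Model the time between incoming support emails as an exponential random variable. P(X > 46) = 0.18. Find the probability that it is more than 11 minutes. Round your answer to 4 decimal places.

0.6636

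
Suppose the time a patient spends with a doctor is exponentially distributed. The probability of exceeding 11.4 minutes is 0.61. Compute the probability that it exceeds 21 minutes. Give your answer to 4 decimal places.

0.4023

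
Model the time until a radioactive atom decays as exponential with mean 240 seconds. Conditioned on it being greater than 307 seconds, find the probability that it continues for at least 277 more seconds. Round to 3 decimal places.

0.315

The rate is λ = 1/240 = 0.00416667 per second.
By the memoryless property, P(X > 307+277 | X > 307) = P(X > 277).
P(X > 277) = e^(−1.1542) ≈ 0.315.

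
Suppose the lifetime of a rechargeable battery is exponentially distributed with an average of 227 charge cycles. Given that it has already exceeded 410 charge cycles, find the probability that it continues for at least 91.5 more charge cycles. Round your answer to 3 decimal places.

The rate is λ = 1/227 = 0.00440529 per charge cycle.
The exponential is memoryless, so the remaining time is again Exp(λ): the condition X > 410 is irrelevant.
P(X > 91.5) = e^(−0.40308) ≈ 0.668.

0.668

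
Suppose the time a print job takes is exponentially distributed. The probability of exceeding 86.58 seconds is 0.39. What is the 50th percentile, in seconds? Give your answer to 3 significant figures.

63.7

e^(−λ·86.58) = 0.39 ⇒ λ = −ln(0.39)/86.58 = 0.0108756.
50th percentile: 1 − e^(−λt) = 0.5, t = −ln(0.5)/λ = 63.7342 seconds.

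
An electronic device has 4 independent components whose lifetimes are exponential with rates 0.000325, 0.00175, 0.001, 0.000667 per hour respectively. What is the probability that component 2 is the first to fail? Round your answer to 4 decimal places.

0.4677

The time to first failure is exponential with rate Σλ = 0.000325 + 0.00175 + 0.001 + 0.000667 = 0.003742.
P(component 2 first) = λ_2/Σλ = 0.00175/0.003742 ≈ 0.4677.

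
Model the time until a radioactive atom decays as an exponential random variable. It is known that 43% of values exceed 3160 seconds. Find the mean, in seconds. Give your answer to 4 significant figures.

3744

e^(−λ·3160) = 0.43 ⇒ λ = −ln(0.43)/3160 = 0.000267079.
Mean = 1/λ = 3744.21 seconds.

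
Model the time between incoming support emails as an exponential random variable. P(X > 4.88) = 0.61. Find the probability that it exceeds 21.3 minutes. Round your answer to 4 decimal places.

0.1156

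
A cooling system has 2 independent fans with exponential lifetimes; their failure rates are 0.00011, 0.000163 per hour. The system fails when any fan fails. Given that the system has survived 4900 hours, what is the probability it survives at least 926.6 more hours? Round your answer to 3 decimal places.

0.776

Time to first failure ~ Exp(Σλ) with Σλ = 0.000273.
By memorylessness, P(T > 4900+926.6 | T > 4900) = P(T > 926.6) = e^(−0.000273·926.6) ≈ 0.776.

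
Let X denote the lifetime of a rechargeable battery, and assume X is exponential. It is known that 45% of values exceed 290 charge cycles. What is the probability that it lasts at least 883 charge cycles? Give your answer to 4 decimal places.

0.0879

e^(−λ·290) = 0.45 ⇒ λ = −ln(0.45)/290 = 0.00275347.
P(X > 883) = e^(−0.00275347·883) = e^(−2.4313) ≈ 0.0879.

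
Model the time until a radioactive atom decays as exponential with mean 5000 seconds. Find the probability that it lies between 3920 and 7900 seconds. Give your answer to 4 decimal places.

The rate is λ = 1/5000 = 0.0002 per second.
P(3920 < X < 7900) = e^(−λ·3920) − e^(−λ·7900) = 0.45658 − 0.20598 ≈ 0.2506.

0.2506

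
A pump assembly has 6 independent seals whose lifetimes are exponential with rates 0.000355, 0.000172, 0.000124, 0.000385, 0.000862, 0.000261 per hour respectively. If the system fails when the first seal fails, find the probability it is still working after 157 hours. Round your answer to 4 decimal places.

The time to first failure is exponential with rate Σλ = 0.000355 + 0.000172 + 0.000124 + 0.000385 + 0.000862 + 0.000261 = 0.002159.
P(min > 157) = e^(−0.002159·157) = e^(−0.33896) ≈ 0.7125.

0.7125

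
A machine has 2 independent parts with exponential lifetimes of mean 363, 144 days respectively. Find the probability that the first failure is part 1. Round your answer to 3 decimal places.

0.284

Rates: λ_i = 1/mean_i → 0.00275482, 0.00694444; Σλ = 0.00969927.
P(part 1 first) = λ_1/Σλ = 0.00275482/0.00969927 ≈ 0.284.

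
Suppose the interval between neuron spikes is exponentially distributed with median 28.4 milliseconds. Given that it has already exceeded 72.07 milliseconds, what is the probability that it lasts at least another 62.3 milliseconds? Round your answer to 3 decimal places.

For an exponential, median = ln(2)/λ, so λ = ln 2 / 28.4 = 0.0244066 per millisecond.
By the memoryless property, P(X > 72.07+62.3 | X > 72.07) = P(X > 62.3).
P(X > 62.3) = e^(−1.5205) ≈ 0.219.

0.219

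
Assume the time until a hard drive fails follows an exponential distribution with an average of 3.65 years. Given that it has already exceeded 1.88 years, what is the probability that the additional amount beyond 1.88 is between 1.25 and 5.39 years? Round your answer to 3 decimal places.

0.482

The rate is λ = 1/3.65 = 0.273973 per year.
Memoryless: the residual past 1.88 is again Exp(λ).
P(1.25 < residual < 5.39) = e^(−λ·1.25) − e^(−λ·5.39) = 0.71002 − 0.22839 ≈ 0.482.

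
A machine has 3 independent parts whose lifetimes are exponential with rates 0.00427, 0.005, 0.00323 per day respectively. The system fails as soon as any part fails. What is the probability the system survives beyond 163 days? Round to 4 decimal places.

0.1304

The time to first failure is exponential with rate Σλ = 0.00427 + 0.005 + 0.00323 = 0.0125.
P(min > 163) = e^(−0.0125·163) = e^(−2.0375) ≈ 0.1304.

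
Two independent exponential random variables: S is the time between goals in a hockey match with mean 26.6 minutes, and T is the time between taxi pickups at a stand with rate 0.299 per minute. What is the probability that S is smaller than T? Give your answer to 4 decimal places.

0.1117

λ_1 = 1/26.6 = 0.037594, λ_2 = 0.299.
For independent exponentials, P(S < T) = λ_1/(λ_1+λ_2) = 0.037594/0.336594 ≈ 0.1117.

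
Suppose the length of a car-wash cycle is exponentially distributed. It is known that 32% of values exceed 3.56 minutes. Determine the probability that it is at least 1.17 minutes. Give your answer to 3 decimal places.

0.688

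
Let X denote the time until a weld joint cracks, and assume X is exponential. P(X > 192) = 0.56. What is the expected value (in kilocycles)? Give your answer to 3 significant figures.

e^(−λ·192) = 0.56 ⇒ λ = −ln(0.56)/192 = 0.00301989.
Mean = 1/λ = 331.138 kilocycles.

331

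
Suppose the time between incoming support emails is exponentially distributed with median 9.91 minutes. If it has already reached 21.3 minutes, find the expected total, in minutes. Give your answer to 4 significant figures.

For an exponential, median = ln(2)/λ, so λ = ln 2 / 9.91 = 0.0699442 per minute.
By memorylessness, E[X | X > 21.3] = 21.3 + 1/λ = 21.3 + 14.2971 = 35.5971 minutes.

35.60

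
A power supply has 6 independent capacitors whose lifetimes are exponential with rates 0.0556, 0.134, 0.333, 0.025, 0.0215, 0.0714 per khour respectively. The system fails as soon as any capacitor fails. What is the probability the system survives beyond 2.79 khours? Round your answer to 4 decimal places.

0.1675

The time to first failure is exponential with rate Σλ = 0.0556 + 0.134 + 0.333 + 0.025 + 0.0215 + 0.0714 = 0.6405.
P(min > 2.79) = e^(−0.6405·2.79) = e^(−1.787) ≈ 0.1675.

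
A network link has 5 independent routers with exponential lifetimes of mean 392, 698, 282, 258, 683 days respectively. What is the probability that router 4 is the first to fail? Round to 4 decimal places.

0.3012

Rates: λ_i = 1/mean_i → 0.00255102, 0.00143266, 0.0035461, 0.00387597, 0.00146413; Σλ = 0.0128699.
P(router 4 first) = λ_4/Σλ = 0.00387597/0.0128699 ≈ 0.3012.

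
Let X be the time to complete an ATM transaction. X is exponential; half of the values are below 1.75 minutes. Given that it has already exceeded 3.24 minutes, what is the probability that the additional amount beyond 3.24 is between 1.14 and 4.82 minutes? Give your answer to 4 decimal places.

0.4884

For an exponential, median = ln(2)/λ, so λ = ln 2 / 1.75 = 0.396084 per minute.
Memoryless: the residual past 3.24 is again Exp(λ).
P(1.14 < residual < 4.82) = e^(−λ·1.14) − e^(−λ·4.82) = 0.63665 − 0.14821 ≈ 0.4884.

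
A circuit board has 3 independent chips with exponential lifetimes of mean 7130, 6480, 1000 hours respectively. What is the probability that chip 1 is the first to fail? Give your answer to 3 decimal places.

0.108

Rates: λ_i = 1/mean_i → 0.000140252, 0.000154321, 0.001; Σλ = 0.00129457.
P(chip 1 first) = λ_1/Σλ = 0.000140252/0.00129457 ≈ 0.108.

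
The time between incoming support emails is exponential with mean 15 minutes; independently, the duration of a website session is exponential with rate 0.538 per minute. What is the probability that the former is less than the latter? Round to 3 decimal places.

λ_1 = 1/15 = 0.0666667, λ_2 = 0.538.
For independent exponentials, P(the former < the latter) = λ_1/(λ_1+λ_2) = 0.0666667/0.604667 ≈ 0.110.

0.110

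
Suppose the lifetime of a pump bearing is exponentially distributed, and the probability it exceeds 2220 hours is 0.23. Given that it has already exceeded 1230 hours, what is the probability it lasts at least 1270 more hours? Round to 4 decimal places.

0.4314

From e^(−λ·2220) = 0.23, λ = −ln(0.23)/2220 = 0.000662016.
Memoryless: P(X > 1230+1270 | X > 1230) = P(X > 1270) = e^(−0.000662016·1270) ≈ 0.4314.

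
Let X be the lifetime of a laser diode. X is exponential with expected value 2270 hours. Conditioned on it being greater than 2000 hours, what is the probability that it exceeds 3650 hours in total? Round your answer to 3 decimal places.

0.483

The rate is λ = 1/2270 = 0.000440529 per hour.
P(X > s+t | X > s) = e^(−λ(s+t))/e^(−λs) = e^(−λt), independent of s = 2000.
P(X > 1650) = e^(−0.72687) ≈ 0.483.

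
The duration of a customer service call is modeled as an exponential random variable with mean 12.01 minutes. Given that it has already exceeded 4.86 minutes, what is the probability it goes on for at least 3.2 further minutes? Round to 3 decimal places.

The rate is λ = 1/12.01 = 0.0832639 per minute.
P(X > s+t | X > s) = e^(−λ(s+t))/e^(−λs) = e^(−λt), independent of s = 4.86.
P(X > 3.2) = e^(−0.26644) ≈ 0.766.

0.766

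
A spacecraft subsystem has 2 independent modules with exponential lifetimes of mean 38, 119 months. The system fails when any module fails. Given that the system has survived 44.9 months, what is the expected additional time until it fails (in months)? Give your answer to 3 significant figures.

First-failure rate Σλ = 1/38 + 1/119 = 0.0347192.
By memorylessness the expected residual is 1/Σλ = 28.8025 months, regardless of the 44.9 already elapsed.

28.8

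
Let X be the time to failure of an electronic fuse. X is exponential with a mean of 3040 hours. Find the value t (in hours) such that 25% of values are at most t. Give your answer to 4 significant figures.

874.6

The rate is λ = 1/3040 = 0.000328947 per hour.
Set 1 − e^(−λt) = 0.25, so t = −ln(0.75)/λ = 0.28768/0.000328947 ≈ 874.554 hours.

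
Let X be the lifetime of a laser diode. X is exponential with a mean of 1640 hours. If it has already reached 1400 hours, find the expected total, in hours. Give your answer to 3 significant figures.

3040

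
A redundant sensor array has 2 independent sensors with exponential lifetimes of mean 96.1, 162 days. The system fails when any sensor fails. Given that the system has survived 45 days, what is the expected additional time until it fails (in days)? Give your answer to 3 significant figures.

First-failure rate Σλ = 1/96.1 + 1/162 = 0.0165787.
By memorylessness the expected residual is 1/Σλ = 60.3185 days, regardless of the 45 already elapsed.

60.3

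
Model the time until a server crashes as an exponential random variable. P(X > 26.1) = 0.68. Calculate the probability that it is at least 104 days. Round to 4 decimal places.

e^(−λ·26.1) = 0.68 ⇒ λ = −ln(0.68)/26.1 = 0.0147763.
P(X > 104) = e^(−0.0147763·104) = e^(−1.5367) ≈ 0.2151.

0.2151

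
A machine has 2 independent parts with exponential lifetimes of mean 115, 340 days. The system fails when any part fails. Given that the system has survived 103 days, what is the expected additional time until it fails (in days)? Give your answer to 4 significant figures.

First-failure rate Σλ = 1/115 + 1/340 = 0.0116368.
By memorylessness the expected residual is 1/Σλ = 85.9341 days, regardless of the 103 already elapsed.

85.93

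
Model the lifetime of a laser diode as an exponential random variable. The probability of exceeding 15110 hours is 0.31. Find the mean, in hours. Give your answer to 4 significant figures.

12900

e^(−λ·15110) = 0.31 ⇒ λ = −ln(0.31)/15110 = 0.0000775105.
Mean = 1/λ = 12901.5 hours.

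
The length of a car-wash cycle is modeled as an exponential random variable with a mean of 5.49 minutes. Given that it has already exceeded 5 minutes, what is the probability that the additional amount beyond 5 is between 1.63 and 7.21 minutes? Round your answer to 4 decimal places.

0.4742

The rate is λ = 1/5.49 = 0.182149 per minute.
Memoryless: the residual past 5 is again Exp(λ).
P(1.63 < residual < 7.21) = e^(−λ·1.63) − e^(−λ·7.21) = 0.74312 − 0.26893 ≈ 0.4742.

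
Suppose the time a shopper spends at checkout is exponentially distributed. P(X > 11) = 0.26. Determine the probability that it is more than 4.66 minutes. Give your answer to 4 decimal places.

0.5651

e^(−λ·11) = 0.26 ⇒ λ = −ln(0.26)/11 = 0.122461.
P(X > 4.66) = e^(−0.122461·4.66) = e^(−0.57067) ≈ 0.5651.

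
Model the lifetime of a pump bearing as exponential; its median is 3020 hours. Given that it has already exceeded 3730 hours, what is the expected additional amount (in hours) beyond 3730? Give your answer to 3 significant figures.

For an exponential, median = ln(2)/λ, so λ = ln 2 / 3020 = 0.000229519 per hour.
By memorylessness, the remaining amount past any threshold is again Exp(λ) with mean 1/λ = 4356.94 hours.

4360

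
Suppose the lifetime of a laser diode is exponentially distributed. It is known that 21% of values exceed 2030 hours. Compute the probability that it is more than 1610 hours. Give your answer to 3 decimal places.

0.290

e^(−λ·2030) = 0.21 ⇒ λ = −ln(0.21)/2030 = 0.000768792.
P(X > 1610) = e^(−0.000768792·1610) = e^(−1.2378) ≈ 0.290.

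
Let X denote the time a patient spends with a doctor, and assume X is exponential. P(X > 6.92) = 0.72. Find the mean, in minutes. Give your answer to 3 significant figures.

21.1

e^(−λ·6.92) = 0.72 ⇒ λ = −ln(0.72)/6.92 = 0.0474717.
Mean = 1/λ = 21.0652 minutes.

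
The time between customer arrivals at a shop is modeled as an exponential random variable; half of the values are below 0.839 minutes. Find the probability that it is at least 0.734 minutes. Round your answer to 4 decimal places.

For an exponential, median = ln(2)/λ, so λ = ln 2 / 0.839 = 0.826159 per minute.
P(X > 0.734) = e^(−λ·0.734) = e^(−0.6064) ≈ 0.5453.

0.5453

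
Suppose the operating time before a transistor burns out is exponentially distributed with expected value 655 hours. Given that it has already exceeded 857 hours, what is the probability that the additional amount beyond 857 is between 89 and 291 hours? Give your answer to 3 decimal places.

The rate is λ = 1/655 = 0.00152672 per hour.
Memoryless: the residual past 857 is again Exp(λ).
P(89 < residual < 291) = e^(−λ·89) − e^(−λ·291) = 0.87295 − 0.64129 ≈ 0.232.

0.232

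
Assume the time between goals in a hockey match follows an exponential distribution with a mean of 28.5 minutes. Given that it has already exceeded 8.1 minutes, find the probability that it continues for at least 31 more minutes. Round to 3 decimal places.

The rate is λ = 1/28.5 = 0.0350877 per minute.
The exponential is memoryless, so the remaining time is again Exp(λ): the condition X > 8.1 is irrelevant.
P(X > 31) = e^(−1.0877) ≈ 0.337.

0.337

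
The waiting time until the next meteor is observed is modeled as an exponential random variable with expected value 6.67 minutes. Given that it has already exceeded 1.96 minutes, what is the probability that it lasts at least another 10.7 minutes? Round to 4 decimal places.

The rate is λ = 1/6.67 = 0.149925 per minute.
The exponential is memoryless, so the remaining time is again Exp(λ): the condition X > 1.96 is irrelevant.
P(X > 10.7) = e^(−1.6042) ≈ 0.2011.

0.2011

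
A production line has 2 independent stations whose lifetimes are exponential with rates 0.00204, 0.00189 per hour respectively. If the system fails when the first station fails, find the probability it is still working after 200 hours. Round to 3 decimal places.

0.456

The time to first failure is exponential with rate Σλ = 0.00204 + 0.00189 = 0.00393.
P(min > 200) = e^(−0.00393·200) = e^(−0.786) ≈ 0.456.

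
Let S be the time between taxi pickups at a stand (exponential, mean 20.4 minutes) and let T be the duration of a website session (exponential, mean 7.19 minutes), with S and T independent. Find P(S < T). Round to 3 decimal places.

0.261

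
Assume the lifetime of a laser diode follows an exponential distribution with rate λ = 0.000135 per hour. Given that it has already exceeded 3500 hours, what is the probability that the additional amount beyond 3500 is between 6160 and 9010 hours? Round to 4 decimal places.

Memoryless: the residual past 3500 is again Exp(λ).
P(6160 < residual < 9010) = e^(−λ·6160) − e^(−λ·9010) = 0.43535 − 0.29631 ≈ 0.1390.

0.1390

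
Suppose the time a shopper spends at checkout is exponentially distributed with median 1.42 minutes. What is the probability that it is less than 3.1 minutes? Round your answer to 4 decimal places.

0.7798

For an exponential, median = ln(2)/λ, so λ = ln 2 / 1.42 = 0.488132 per minute.
P(X ≤ 3.1) = 1 − e^(−λ·3.1) = 1 − e^(−1.5132) ≈ 0.7798.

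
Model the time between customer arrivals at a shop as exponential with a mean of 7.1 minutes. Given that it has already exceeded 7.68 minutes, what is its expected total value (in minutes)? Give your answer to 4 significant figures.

The rate is λ = 1/7.1 = 0.140845 per minute.
By memorylessness, E[X | X > 7.68] = 7.68 + 1/λ = 7.68 + 7.1 = 14.78 minutes.

14.78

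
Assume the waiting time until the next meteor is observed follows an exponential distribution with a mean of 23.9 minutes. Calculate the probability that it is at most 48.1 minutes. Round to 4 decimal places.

0.8664

The rate is λ = 1/23.9 = 0.041841 per minute.
P(X ≤ 48.1) = 1 − e^(−λ·48.1) = 1 − e^(−2.0126) ≈ 0.8664.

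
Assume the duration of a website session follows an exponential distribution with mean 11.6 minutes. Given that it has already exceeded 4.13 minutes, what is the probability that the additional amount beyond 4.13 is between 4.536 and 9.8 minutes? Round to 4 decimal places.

0.2467

The rate is λ = 1/11.6 = 0.0862069 per minute.
Memoryless: the residual past 4.13 is again Exp(λ).
P(4.536 < residual < 9.8) = e^(−λ·4.536) − e^(−λ·9.8) = 0.67636 − 0.42963 ≈ 0.2467.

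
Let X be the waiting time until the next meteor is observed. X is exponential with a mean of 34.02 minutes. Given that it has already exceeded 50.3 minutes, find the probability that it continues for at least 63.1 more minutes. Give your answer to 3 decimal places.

The rate is λ = 1/34.02 = 0.0293945 per minute.
The exponential is memoryless, so the remaining time is again Exp(λ): the condition X > 50.3 is irrelevant.
P(X > 63.1) = e^(−1.8548) ≈ 0.156.

0.156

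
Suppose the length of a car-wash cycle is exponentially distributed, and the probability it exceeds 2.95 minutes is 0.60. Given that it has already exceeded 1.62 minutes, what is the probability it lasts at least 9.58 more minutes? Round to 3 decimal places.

From e^(−λ·2.95) = 0.60, λ = −ln(0.60)/2.95 = 0.173161.
Memoryless: P(X > 1.62+9.58 | X > 1.62) = P(X > 9.58) = e^(−0.173161·9.58) ≈ 0.190.

0.190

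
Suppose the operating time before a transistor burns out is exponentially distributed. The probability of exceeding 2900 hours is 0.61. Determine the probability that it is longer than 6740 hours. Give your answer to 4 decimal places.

0.3170

e^(−λ·2900) = 0.61 ⇒ λ = −ln(0.61)/2900 = 0.000170447.
P(X > 6740) = e^(−0.000170447·6740) = e^(−1.1488) ≈ 0.3170.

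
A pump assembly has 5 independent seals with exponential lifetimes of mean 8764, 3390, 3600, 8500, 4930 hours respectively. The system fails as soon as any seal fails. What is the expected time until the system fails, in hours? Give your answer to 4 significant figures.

992.7

The first failure time is exponential with rate Σλ_i = 1/8764 + 1/3390 + 1/3600 + 1/8500 + 1/4930 = 0.00100735 per hour.
E[min] = 1/Σλ = 1/0.00100735 = 992.701 hours.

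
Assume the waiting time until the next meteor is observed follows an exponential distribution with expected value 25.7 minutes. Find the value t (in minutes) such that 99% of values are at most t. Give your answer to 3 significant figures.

118

The rate is λ = 1/25.7 = 0.0389105 per minute.
Set 1 − e^(−λt) = 0.99, so t = −ln(0.01)/λ = 4.6052/0.0389105 ≈ 118.353 minutes.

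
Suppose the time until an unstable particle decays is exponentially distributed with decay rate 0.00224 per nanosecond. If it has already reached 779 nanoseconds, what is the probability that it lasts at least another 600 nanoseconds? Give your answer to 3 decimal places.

P(X > s+t | X > s) = e^(−λ(s+t))/e^(−λs) = e^(−λt), independent of s = 779.
P(X > 600) = e^(−1.344) ≈ 0.261.

0.261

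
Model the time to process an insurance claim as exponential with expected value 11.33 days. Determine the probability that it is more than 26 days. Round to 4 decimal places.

0.1008

The rate is λ = 1/11.33 = 0.0882613 per day.
P(X > 26) = e^(−λ·26) = e^(−2.2948) ≈ 0.1008.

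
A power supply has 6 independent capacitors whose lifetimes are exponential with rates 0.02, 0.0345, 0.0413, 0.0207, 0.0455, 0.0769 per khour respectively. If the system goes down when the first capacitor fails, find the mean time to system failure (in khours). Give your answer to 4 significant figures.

4.186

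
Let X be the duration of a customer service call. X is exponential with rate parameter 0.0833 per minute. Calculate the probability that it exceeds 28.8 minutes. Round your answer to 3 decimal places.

P(X > 28.8) = e^(−λ·28.8) = e^(−2.399) ≈ 0.091.

0.091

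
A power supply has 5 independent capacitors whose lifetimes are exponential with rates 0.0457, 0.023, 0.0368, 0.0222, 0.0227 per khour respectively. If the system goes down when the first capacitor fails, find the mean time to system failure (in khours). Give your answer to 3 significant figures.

6.65

The time to first failure is exponential with rate Σλ = 0.0457 + 0.023 + 0.0368 + 0.0222 + 0.0227 = 0.1504.
E[min] = 1/Σλ = 1/0.1504 = 6.64894 khours.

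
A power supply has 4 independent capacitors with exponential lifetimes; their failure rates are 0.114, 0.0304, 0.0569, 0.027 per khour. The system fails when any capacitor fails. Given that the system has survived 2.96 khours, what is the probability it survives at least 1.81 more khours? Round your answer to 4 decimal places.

0.6615

Time to first failure ~ Exp(Σλ) with Σλ = 0.2283.
By memorylessness, P(T > 2.96+1.81 | T > 2.96) = P(T > 1.81) = e^(−0.2283·1.81) ≈ 0.6615.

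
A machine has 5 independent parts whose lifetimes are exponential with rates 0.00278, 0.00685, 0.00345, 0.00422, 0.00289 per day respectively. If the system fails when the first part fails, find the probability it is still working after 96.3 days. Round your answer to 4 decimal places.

0.1431

The time to first failure is exponential with rate Σλ = 0.00278 + 0.00685 + 0.00345 + 0.00422 + 0.00289 = 0.02019.
P(min > 96.3) = e^(−0.02019·96.3) = e^(−1.9443) ≈ 0.1431.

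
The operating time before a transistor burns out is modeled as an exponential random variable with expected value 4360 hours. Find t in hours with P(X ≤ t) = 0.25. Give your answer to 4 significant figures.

1254

The rate is λ = 1/4360 = 0.000229358 per hour.
Set 1 − e^(−λt) = 0.25, so t = −ln(0.75)/λ = 0.28768/0.000229358 ≈ 1254.29 hours.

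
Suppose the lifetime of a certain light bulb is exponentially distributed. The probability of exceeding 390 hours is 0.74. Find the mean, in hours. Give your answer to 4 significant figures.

1295

e^(−λ·390) = 0.74 ⇒ λ = −ln(0.74)/390 = 0.000772064.
Mean = 1/λ = 1295.23 hours.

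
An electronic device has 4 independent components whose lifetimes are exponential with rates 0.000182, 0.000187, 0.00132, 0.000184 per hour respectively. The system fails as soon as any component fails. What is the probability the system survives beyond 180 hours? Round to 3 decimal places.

The time to first failure is exponential with rate Σλ = 0.000182 + 0.000187 + 0.00132 + 0.000184 = 0.001873.
P(min > 180) = e^(−0.001873·180) = e^(−0.33714) ≈ 0.714.

0.714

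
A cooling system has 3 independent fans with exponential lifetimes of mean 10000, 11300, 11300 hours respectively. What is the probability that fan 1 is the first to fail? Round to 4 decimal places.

Rates: λ_i = 1/mean_i → 0.0001, 0.0000884956, 0.0000884956; Σλ = 0.000276991.
P(fan 1 first) = λ_1/Σλ = 0.0001/0.000276991 ≈ 0.3610.

0.3610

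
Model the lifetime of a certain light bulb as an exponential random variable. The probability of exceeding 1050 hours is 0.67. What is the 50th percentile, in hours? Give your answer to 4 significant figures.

1817

e^(−λ·1050) = 0.67 ⇒ λ = −ln(0.67)/1050 = 0.000381407.
50th percentile: 1 − e^(−λt) = 0.5, t = −ln(0.5)/λ = 1817.34 hours.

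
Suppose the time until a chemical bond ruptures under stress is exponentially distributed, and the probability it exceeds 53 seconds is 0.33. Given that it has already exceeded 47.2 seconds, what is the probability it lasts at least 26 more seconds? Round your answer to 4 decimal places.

0.5805

From e^(−λ·53) = 0.33, λ = −ln(0.33)/53 = 0.0209182.
Memoryless: P(X > 47.2+26 | X > 47.2) = P(X > 26) = e^(−0.0209182·26) ≈ 0.5805.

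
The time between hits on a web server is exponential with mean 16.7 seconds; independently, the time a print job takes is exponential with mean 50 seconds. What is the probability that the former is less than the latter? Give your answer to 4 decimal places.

0.7496

λ_1 = 1/16.7 = 0.0598802, λ_2 = 1/50 = 0.02.
For independent exponentials, P(the former < the latter) = λ_1/(λ_1+λ_2) = 0.0598802/0.0798802 ≈ 0.7496.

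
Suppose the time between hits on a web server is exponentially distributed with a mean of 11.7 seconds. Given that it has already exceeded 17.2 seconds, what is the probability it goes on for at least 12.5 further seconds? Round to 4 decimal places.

The rate is λ = 1/11.7 = 0.0854701 per second.
By the memoryless property, P(X > 17.2+12.5 | X > 17.2) = P(X > 12.5).
P(X > 12.5) = e^(−1.0684) ≈ 0.3436.

0.3436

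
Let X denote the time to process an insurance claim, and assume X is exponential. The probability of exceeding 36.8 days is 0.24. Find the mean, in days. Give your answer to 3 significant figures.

25.8

e^(−λ·36.8) = 0.24 ⇒ λ = −ln(0.24)/36.8 = 0.0387803.
Mean = 1/λ = 25.7863 days.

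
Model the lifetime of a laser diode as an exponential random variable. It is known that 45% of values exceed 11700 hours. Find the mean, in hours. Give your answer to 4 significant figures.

14650

e^(−λ·11700) = 0.45 ⇒ λ = −ln(0.45)/11700 = 0.0000682485.
Mean = 1/λ = 14652.3 hours.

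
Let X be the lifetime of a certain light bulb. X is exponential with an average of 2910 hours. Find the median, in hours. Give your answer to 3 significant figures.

2020

The rate is λ = 1/2910 = 0.000343643 per hour.
Set 1 − e^(−λt) = 0.5, so t = −ln(0.5)/λ = 0.69315/0.000343643 ≈ 2017.06 hours.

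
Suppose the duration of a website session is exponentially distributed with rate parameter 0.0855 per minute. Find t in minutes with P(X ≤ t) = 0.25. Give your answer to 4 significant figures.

3.365

Set 1 − e^(−λt) = 0.25, so t = −ln(0.75)/λ = 0.28768/0.0855 ≈ 3.3647 minutes.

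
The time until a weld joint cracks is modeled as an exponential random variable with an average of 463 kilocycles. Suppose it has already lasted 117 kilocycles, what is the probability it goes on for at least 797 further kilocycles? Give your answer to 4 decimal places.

0.1788

The rate is λ = 1/463 = 0.00215983 per kilocycle.
By the memoryless property, P(X > 117+797 | X > 117) = P(X > 797).
P(X > 797) = e^(−1.7214) ≈ 0.1788.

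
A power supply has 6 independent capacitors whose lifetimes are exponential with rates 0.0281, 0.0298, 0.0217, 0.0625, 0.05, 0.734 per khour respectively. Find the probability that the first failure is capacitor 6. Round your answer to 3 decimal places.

The time to first failure is exponential with rate Σλ = 0.0281 + 0.0298 + 0.0217 + 0.0625 + 0.05 + 0.734 = 0.9261.
P(capacitor 6 first) = λ_6/Σλ = 0.734/0.9261 ≈ 0.793.

0.793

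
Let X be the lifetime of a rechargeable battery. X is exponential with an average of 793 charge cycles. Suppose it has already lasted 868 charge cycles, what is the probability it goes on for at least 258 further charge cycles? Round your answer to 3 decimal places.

The rate is λ = 1/793 = 0.00126103 per charge cycle.
By the memoryless property, P(X > 868+258 | X > 868) = P(X > 258).
P(X > 258) = e^(−0.32535) ≈ 0.722.

0.722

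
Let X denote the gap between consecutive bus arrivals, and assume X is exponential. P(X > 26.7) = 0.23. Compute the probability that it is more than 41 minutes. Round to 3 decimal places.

e^(−λ·26.7) = 0.23 ⇒ λ = −ln(0.23)/26.7 = 0.055044.
P(X > 41) = e^(−0.055044·41) = e^(−2.2568) ≈ 0.105.

0.105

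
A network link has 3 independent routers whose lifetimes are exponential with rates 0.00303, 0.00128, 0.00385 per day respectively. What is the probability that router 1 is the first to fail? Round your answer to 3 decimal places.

0.371

The time to first failure is exponential with rate Σλ = 0.00303 + 0.00128 + 0.00385 = 0.00816.
P(router 1 first) = λ_1/Σλ = 0.00303/0.00816 ≈ 0.371.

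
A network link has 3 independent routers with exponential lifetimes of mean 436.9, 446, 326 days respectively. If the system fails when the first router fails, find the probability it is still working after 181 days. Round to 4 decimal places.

0.2528

The first failure time is exponential with rate Σλ_i = 1/436.9 + 1/446 + 1/326 = 0.00759849 per day.
P(min > 181) = e^(−0.00759849·181) = e^(−1.3753) ≈ 0.2528.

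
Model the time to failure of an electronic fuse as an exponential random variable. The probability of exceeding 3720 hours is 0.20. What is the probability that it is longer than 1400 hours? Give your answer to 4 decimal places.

e^(−λ·3720) = 0.20 ⇒ λ = −ln(0.20)/3720 = 0.000432645.
P(X > 1400) = e^(−0.000432645·1400) = e^(−0.6057) ≈ 0.5457.

0.5457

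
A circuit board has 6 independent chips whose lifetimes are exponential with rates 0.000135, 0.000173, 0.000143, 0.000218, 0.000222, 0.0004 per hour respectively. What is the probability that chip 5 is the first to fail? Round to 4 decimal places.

0.1720

The time to first failure is exponential with rate Σλ = 0.000135 + 0.000173 + 0.000143 + 0.000218 + 0.000222 + 0.0004 = 0.001291.
P(chip 5 first) = λ_5/Σλ = 0.000222/0.001291 ≈ 0.1720.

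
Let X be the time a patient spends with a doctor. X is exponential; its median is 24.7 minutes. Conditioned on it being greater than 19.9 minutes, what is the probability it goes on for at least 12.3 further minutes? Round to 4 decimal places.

0.7081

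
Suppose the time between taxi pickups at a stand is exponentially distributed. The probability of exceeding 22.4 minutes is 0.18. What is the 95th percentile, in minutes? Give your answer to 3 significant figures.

e^(−λ·22.4) = 0.18 ⇒ λ = −ln(0.18)/22.4 = 0.0765535.
95th percentile: 1 − e^(−λt) = 0.95, t = −ln(0.05)/λ = 39.1325 minutes.

39.1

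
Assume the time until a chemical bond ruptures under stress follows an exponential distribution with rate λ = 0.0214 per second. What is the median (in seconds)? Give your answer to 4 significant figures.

32.39

Set 1 − e^(−λt) = 0.5, so t = −ln(0.5)/λ = 0.69315/0.0214 ≈ 32.3901 seconds.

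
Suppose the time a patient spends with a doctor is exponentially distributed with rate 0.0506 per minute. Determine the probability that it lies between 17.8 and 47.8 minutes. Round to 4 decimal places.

P(17.8 < X < 47.8) = e^(−λ·17.8) − e^(−λ·47.8) = 0.40629 − 0.08904 ≈ 0.3173.

0.3173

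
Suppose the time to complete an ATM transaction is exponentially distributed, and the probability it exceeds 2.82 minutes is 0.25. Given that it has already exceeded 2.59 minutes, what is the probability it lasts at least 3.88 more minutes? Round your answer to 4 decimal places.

From e^(−λ·2.82) = 0.25, λ = −ln(0.25)/2.82 = 0.491594.
Memoryless: P(X > 2.59+3.88 | X > 2.59) = P(X > 3.88) = e^(−0.491594·3.88) ≈ 0.1485.

0.1485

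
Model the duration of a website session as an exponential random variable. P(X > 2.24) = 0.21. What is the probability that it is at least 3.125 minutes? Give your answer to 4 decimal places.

0.1134

e^(−λ·2.24) = 0.21 ⇒ λ = −ln(0.21)/2.24 = 0.696718.
P(X > 3.125) = e^(−0.696718·3.125) = e^(−2.1772) ≈ 0.1134.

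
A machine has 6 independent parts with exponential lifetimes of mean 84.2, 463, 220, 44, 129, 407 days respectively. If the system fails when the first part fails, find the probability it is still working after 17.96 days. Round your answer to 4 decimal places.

0.3964

The first failure time is exponential with rate Σλ_i = 1/84.2 + 1/463 + 1/220 + 1/44 + 1/129 + 1/407 = 0.051518 per day.
P(min > 17.96) = e^(−0.051518·17.96) = e^(−0.92526) ≈ 0.3964.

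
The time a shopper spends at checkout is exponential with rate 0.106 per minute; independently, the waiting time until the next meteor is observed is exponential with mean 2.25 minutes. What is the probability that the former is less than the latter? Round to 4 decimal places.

λ_1 = 0.106, λ_2 = 1/2.25 = 0.444444.
For independent exponentials, P(the former < the latter) = λ_1/(λ_1+λ_2) = 0.106/0.550444 ≈ 0.1926.

0.1926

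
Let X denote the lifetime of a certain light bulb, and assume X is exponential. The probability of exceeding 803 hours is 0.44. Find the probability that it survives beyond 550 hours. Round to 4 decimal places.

0.5699

e^(−λ·803) = 0.44 ⇒ λ = −ln(0.44)/803 = 0.00102239.
P(X > 550) = e^(−0.00102239·550) = e^(−0.56232) ≈ 0.5699.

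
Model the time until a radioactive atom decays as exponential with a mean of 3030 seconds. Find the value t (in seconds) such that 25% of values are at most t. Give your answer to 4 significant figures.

871.7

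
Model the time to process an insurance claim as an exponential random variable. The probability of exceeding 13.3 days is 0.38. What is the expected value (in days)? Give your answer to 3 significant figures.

e^(−λ·13.3) = 0.38 ⇒ λ = −ln(0.38)/13.3 = 0.0727507.
Mean = 1/λ = 13.7456 days.

13.7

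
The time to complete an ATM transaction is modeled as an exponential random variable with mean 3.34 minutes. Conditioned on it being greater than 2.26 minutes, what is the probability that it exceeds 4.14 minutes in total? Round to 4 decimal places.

The rate is λ = 1/3.34 = 0.299401 per minute.
By the memoryless property, P(X > 2.26+1.88 | X > 2.26) = P(X > 1.88).
P(X > 1.88) = e^(−0.56287) ≈ 0.5696.

0.5696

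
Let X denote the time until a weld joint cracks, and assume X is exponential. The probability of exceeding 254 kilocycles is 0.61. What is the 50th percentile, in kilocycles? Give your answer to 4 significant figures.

e^(−λ·254) = 0.61 ⇒ λ = −ln(0.61)/254 = 0.00194605.
50th percentile: 1 − e^(−λt) = 0.5, t = −ln(0.5)/λ = 356.182 kilocycles.

356.2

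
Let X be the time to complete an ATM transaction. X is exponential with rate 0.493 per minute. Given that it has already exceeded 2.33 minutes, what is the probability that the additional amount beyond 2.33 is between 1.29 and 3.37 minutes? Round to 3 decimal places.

Memoryless: the residual past 2.33 is again Exp(λ).
P(1.29 < residual < 3.37) = e^(−λ·1.29) − e^(−λ·3.37) = 0.52942 − 0.18987 ≈ 0.340.

0.340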